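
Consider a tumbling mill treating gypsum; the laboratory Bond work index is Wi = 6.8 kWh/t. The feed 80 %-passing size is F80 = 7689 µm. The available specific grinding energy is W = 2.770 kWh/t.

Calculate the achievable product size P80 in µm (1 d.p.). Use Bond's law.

P80 = 367.8 µm

Bond:  W = 10 Wi (1/√P − 1/√F)
⇒ 1/√P80 = W/(10·Wi) + 1/√F80
  = 2.7700/(10·6.8) + 1/√7689 = 0.040735 + 0.011404 = 0.052140
P80 = (1/0.052140)² = 19.1793² = 367.85 µm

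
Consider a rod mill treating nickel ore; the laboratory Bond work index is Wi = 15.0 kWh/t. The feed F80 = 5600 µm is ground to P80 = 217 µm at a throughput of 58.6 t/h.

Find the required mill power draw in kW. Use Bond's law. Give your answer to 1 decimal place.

P = 479.2 kW

W = 10·Wi·[P80^(−½) − F80^(−½)]
W = 10·15.0·(1/√217 − 1/√5600) = 10·15.0·(0.054521) = 8.1782 kWh/t
Mill draw = 8.1782 × 58.6 = 479.2 kW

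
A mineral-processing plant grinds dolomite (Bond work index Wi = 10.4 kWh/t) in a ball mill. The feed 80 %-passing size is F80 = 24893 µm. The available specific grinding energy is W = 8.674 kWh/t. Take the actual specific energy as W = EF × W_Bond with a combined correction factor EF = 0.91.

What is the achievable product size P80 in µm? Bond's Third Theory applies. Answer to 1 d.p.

W_Bond = 10·Wi·(1/√P₈₀ − 1/√F₈₀)
W_Bond = W / EF = 8.674 / 0.91 = 9.5319 kWh/t
P80^(−½) = W_Bond/(10 Wi) + F80^(−½)
  = 9.5319/(10·10.4) + 1/√24893 = 0.091653 + 0.006338 = 0.097991
P80 = (1/0.097991)² = 10.2050² = 104.14 µm

P80 = 104.1 µm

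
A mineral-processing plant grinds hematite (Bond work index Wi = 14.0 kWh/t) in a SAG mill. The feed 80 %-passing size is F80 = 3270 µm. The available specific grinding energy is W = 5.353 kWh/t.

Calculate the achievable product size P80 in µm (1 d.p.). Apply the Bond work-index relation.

P80 = 322.1 µm

Bond:  W = 10 Wi (1/√P − 1/√F)
1/√P80 = 1/√F80 + W/(10·Wi)
  = 5.3530/(10·14.0) + 1/√3270 = 0.038236 + 0.017487 = 0.055723
P80 = (1/0.055723)² = 17.9459² = 322.05 µm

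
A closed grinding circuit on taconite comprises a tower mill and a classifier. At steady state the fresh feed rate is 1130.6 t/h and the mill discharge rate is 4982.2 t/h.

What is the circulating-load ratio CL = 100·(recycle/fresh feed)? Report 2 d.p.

CL = 340.67 %

Mill node: discharge = fresh + recycle.
R = M − F = 4982.2 − 1130.6 = 3851.6 t/h
CL = 100·R/F = 100·3851.6/1130.6 = 340.67 %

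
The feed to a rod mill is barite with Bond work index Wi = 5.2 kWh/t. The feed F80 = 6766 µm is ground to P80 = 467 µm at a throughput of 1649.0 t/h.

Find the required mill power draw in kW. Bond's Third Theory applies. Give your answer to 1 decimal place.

W = 10·Wi·[P80^(−½) − F80^(−½)]
W = 10·5.2·(1/√467 − 1/√6766) = 10·5.2·(0.034117) = 1.7741 kWh/t
Power = W × throughput = 1.7741 kWh/t × 1649.0 t/h = 2925.5 kW

P = 2925.5 kW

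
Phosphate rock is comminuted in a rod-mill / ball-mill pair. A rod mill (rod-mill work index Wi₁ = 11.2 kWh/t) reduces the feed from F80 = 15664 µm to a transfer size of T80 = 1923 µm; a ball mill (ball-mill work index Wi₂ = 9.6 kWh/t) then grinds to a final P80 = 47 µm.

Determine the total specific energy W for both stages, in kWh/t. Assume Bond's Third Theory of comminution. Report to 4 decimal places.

W = 13.4730 kWh/t

Bond: W = 10·Wi·(1/√P80 − 1/√F80)
Stage 1 (15664→1923 µm, Wi₁=11.2): W₁ = 10·11.2·(0.022804 − 0.007990) = 1.6592 kWh/t
Stage 2 (1923→47 µm, Wi₂=9.6): W₂ = 10·9.6·(0.145865 − 0.022804) = 11.8139 kWh/t
W = W₁ + W₂ = 1.6592 + 11.8139 = 13.4730 kWh/t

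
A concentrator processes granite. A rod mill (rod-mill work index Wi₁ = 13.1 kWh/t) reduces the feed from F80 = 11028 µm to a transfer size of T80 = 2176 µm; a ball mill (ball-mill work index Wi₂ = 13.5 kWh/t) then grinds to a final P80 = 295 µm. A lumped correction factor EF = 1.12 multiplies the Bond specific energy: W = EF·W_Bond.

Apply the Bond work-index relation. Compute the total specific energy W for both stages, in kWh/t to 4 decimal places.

W_Bond = 10·Wi·(1/√P₈₀ − 1/√F₈₀)
Stage 1 (11028→2176 µm, Wi₁=13.1): W₁ = 10·13.1·(0.021437 − 0.009523) = 1.5608 kWh/t
Stage 2 (2176→295 µm, Wi₂=13.5): W₂ = 10·13.5·(0.058222 − 0.021437) = 4.9660 kWh/t
W = W₁ + W₂ = 1.5608 + 4.9660 = 6.5268 kWh/t
With EF = 1.12: W = 6.5268·1.12 = 7.3100 kWh/t

W = 7.3100 kWh/t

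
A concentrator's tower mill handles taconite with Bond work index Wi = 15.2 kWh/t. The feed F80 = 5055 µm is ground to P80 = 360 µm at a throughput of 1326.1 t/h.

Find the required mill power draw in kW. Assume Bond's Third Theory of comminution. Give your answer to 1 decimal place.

P = 7788.5 kW

W = 10 Wi (1/√P80 − 1/√F80)  [Bond]
W = 10·15.2·(1/√360 − 1/√5055) = 10·15.2·(0.038640) = 5.8732 kWh/t
P = W·T = 5.8732·1326.1 = 7788.5 kW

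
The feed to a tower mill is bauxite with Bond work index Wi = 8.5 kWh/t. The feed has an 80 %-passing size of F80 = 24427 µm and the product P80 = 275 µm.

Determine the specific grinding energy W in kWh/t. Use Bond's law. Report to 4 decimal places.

W = 10·Wi·[P80^(−½) − F80^(−½)]
1/√275 = 0.060302;  1/√24427 = 0.006398
W = 10·8.5·(0.060302 − 0.006398) = 4.5818 kWh/t

W = 4.5818 kWh/t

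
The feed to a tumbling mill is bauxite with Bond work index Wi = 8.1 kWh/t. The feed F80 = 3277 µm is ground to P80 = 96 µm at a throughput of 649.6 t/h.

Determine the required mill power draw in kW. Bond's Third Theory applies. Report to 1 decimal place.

W = 10 Wi / √P80 − 10 Wi / √F80
W = 10·8.1·(1/√96 − 1/√3277) = 10·8.1·(0.084593) = 6.8521 kWh/t
Mill draw = 6.8521 × 649.6 = 4451.1 kW

P = 4451.1 kW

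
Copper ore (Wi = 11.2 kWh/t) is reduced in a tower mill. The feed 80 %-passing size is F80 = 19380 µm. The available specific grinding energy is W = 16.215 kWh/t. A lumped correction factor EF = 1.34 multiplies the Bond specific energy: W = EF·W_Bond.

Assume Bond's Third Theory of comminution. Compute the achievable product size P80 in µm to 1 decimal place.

P80 = 75.3 µm

W = 10 Wi / √P80 − 10 Wi / √F80
W_Bond = W / EF = 16.215 / 1.34 = 12.1007 kWh/t
P80^(−½) = W_Bond/(10 Wi) + F80^(−½)
  = 12.1007/(10·11.2) + 1/√19380 = 0.108042 + 0.007183 = 0.115226
P80 = (1/0.115226)² = 8.6786² = 75.32 µm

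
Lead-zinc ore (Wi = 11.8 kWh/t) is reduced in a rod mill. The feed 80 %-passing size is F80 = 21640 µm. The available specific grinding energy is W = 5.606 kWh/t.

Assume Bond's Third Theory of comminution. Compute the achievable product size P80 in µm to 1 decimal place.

W = 10·Wi·(P80^(-½) − F80^(-½))
P80^-0.5 = F80^-0.5 + W/(10 Wi)
  = 5.6060/(10·11.8) + 1/√21640 = 0.047508 + 0.006798 = 0.054306
P80 = (1/0.054306)² = 18.4141² = 339.08 µm

P80 = 339.1 µm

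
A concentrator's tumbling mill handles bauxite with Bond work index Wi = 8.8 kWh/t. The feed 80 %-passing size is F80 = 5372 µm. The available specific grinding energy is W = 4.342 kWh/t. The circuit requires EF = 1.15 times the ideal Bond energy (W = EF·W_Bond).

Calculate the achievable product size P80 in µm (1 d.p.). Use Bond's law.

P80 = 312.7 µm

Bond: W = 10·Wi·(1/√P80 − 1/√F80)
W_Bond = W / EF = 4.342 / 1.15 = 3.7757 kWh/t
P80^(−½) = W_Bond/(10 Wi) + F80^(−½)
  = 3.7757/(10·8.8) + 1/√5372 = 0.042905 + 0.013644 = 0.056549
P80 = (1/0.056549)² = 17.6838² = 312.72 µm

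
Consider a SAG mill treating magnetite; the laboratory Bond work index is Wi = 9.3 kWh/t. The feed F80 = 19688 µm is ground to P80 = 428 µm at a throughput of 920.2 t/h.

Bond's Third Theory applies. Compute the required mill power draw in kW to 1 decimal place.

P = 3526.7 kW

Bond: W = 10·Wi·(1/√P80 − 1/√F80)
W = 10·9.3·(1/√428 − 1/√19688) = 10·9.3·(0.041210) = 3.8325 kWh/t
P = W·T = 3.8325·920.2 = 3526.7 kW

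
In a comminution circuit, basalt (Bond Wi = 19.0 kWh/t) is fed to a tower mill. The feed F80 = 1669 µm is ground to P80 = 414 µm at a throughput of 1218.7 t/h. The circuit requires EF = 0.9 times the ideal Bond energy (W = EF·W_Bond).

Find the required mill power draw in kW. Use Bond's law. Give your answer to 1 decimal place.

W = 10 Wi (1/√P80 − 1/√F80)  [Bond]
W = 10·19.0·(1/√414 − 1/√1669) = 10·19.0·(0.024670) = 4.6872 kWh/t
Corrected W = EF·W_Bond = 0.9·4.6872 = 4.2185 kWh/t
P = W·T = 4.2185·1218.7 = 5141.1 kW

P = 5141.1 kW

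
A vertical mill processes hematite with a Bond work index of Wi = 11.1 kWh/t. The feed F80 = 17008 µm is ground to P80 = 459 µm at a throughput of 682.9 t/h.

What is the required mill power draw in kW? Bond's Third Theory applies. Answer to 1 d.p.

P = 2956.9 kW

W = 10 Wi / √P80 − 10 Wi / √F80
W = 10·11.1·(1/√459 − 1/√17008) = 10·11.1·(0.039008) = 4.3299 kWh/t
Power = W × throughput = 4.3299 kWh/t × 682.9 t/h = 2956.9 kW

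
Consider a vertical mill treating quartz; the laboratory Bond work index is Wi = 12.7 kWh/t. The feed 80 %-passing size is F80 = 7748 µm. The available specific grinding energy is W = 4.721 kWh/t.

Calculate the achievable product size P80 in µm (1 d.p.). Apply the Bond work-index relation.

P80 = 424.5 µm

W = 10 Wi / √P80 − 10 Wi / √F80
P80^-0.5 = F80^-0.5 + W/(10 Wi)
  = 4.7210/(10·12.7) + 1/√7748 = 0.037173 + 0.011361 = 0.048534
P80 = (1/0.048534)² = 20.6041² = 424.53 µm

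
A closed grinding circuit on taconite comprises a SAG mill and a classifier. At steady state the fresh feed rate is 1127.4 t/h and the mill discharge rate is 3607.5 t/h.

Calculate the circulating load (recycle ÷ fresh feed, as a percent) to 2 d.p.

CL = 219.98 %

Mill node: discharge = fresh + recycle.
R = M − F = 3607.5 − 1127.4 = 2480.1 t/h
CL = 100·R/F = 100·2480.1/1127.4 = 219.98 %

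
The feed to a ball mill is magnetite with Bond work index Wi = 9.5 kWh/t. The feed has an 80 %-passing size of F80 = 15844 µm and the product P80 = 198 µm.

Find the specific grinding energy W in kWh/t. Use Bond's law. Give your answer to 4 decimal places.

W = 5.9966 kWh/t

Bond:  W = 10 Wi (1/√P − 1/√F)
1/√198 = 0.071067;  1/√15844 = 0.007945
W = 10·9.5·(0.071067 − 0.007945) = 5.9966 kWh/t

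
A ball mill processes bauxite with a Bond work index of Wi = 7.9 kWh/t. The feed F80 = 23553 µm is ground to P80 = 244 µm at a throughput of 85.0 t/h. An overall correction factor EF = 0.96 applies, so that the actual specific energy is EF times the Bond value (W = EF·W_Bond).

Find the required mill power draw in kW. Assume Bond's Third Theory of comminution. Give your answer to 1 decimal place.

P = 370.7 kW

Bond:  W = 10 Wi (1/√P − 1/√F)
W = 10·7.9·(1/√244 − 1/√23553) = 10·7.9·(0.057503) = 4.5427 kWh/t
With EF = 0.96: W = 4.5427·0.96 = 4.3610 kWh/t
P = W·T = 4.3610·85.0 = 370.7 kW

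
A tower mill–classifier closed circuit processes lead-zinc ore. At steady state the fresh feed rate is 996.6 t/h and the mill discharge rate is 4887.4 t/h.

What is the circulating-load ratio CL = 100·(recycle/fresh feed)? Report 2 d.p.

M = F + R at steady state, so:
R = M − F = 4887.4 − 996.6 = 3890.8 t/h
CL = 100·R/F = 100·3890.8/996.6 = 390.41 %

CL = 390.41 %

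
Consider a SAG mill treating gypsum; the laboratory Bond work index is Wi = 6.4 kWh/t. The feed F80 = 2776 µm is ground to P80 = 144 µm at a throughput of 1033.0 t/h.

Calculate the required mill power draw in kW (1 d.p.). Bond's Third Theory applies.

W = 10 Wi (P80^-0.5 − F80^-0.5)
W = 10·6.4·(1/√144 − 1/√2776) = 10·6.4·(0.064354) = 4.1186 kWh/t
P = W·T = 4.1186·1033.0 = 4254.5 kW

P = 4254.5 kW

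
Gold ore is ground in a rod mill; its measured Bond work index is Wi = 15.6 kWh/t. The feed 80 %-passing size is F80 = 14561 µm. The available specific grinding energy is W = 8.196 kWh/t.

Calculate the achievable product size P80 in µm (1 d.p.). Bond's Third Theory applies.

P80 = 270.3 µm

Bond: W = 10·Wi·(1/√P80 − 1/√F80)
⇒ 1/√P80 = W/(10 Wi) + 1/√F80
  = 8.1960/(10·15.6) + 1/√14561 = 0.052538 + 0.008287 = 0.060826
P80 = (1/0.060826)² = 16.4404² = 270.29 µm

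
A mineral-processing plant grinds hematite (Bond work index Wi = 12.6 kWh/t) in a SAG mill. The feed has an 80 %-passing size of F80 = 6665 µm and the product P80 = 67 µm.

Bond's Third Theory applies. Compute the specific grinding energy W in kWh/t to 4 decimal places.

W = 13.8500 kWh/t

W = 10·Wi·[P80^(−½) − F80^(−½)]
1/√67 = 0.122169;  1/√6665 = 0.012249
W = 10·12.6·(0.122169 − 0.012249) = 13.8500 kWh/t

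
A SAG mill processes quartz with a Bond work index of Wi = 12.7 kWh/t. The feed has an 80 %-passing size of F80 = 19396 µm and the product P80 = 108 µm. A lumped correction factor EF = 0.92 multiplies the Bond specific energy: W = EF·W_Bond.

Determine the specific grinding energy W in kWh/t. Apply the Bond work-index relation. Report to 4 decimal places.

W = 10 Wi (P80^-0.5 − F80^-0.5)
1/√108 = 0.096225;  1/√19396 = 0.007180
W = 10·12.7·(0.096225 − 0.007180) = 11.3087 kWh/t
W_actual = 0.92 × 11.3087 = 10.4040 kWh/t

W = 10.4040 kWh/t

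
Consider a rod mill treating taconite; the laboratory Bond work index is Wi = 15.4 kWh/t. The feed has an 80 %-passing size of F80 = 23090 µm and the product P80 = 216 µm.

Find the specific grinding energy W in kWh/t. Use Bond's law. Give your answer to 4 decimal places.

W = 9.4649 kWh/t

W = 10 Wi (1/√P80 − 1/√F80)  [Bond]
1/√216 = 0.068041;  1/√23090 = 0.006581
W = 10·15.4·(0.068041 − 0.006581) = 9.4649 kWh/t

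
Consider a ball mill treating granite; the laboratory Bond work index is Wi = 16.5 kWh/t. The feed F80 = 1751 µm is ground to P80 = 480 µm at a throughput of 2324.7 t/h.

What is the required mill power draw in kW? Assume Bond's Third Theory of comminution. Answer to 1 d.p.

P = 8341.2 kW

W = 10 Wi (1/√P80 − 1/√F80)  [Bond]
W = 10·16.5·(1/√480 − 1/√1751) = 10·16.5·(0.021746) = 3.5881 kWh/t
P = W·T = 3.5881·2324.7 = 8341.2 kW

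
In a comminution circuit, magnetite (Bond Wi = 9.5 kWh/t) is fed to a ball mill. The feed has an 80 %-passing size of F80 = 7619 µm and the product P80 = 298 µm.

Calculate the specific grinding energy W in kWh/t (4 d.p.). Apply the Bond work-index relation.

W = 4.4148 kWh/t

W = 10 Wi (1/√P80 − 1/√F80)  [Bond]
1/√298 = 0.057928;  1/√7619 = 0.011456
W = 10·9.5·(0.057928 − 0.011456) = 4.4148 kWh/t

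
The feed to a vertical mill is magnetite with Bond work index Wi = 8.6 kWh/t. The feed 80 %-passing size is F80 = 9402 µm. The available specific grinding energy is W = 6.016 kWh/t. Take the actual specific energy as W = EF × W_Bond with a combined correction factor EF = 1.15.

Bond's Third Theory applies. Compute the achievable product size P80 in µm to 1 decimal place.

W = 10·Wi·(P80^(-½) − F80^(-½))
W_Bond = W / EF = 6.016 / 1.15 = 5.2313 kWh/t
⇒ 1/√P80 = W_Bond/(10·Wi) + 1/√F80
  = 5.2313/(10·8.6) + 1/√9402 = 0.060829 + 0.010313 = 0.071142
P80 = (1/0.071142)² = 14.0563² = 197.58 µm

P80 = 197.6 µm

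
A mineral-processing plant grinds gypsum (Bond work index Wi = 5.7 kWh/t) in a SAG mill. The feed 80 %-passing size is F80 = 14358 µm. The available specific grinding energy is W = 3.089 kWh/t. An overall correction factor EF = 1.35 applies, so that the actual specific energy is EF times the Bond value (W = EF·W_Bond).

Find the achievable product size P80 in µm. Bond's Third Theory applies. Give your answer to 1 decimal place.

P80 = 425.3 µm

W = 10·Wi·[P80^(−½) − F80^(−½)]
W_Bond = W / EF = 3.089 / 1.35 = 2.2881 kWh/t
P80^(−½) = W_Bond/(10 Wi) + F80^(−½)
  = 2.2881/(10·5.7) + 1/√14358 = 0.040143 + 0.008346 = 0.048488
P80 = (1/0.048488)² = 20.6235² = 425.33 µm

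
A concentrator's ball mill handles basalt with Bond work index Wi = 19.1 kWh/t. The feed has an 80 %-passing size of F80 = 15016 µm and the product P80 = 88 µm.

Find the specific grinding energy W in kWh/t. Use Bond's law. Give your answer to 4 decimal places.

W = 10 Wi (P80^-0.5 − F80^-0.5)
1/√88 = 0.106600;  1/√15016 = 0.008161
W = 10·19.1·(0.106600 − 0.008161) = 18.8020 kWh/t

W = 18.8020 kWh/t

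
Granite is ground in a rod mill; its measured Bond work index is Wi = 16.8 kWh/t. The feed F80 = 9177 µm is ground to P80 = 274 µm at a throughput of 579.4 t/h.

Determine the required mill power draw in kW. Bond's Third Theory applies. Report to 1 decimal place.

P = 4864.4 kW

W = 10 Wi (P80^-0.5 − F80^-0.5)
W = 10·16.8·(1/√274 − 1/√9177) = 10·16.8·(0.049973) = 8.3955 kWh/t
Power = W × throughput = 8.3955 kWh/t × 579.4 t/h = 4864.4 kW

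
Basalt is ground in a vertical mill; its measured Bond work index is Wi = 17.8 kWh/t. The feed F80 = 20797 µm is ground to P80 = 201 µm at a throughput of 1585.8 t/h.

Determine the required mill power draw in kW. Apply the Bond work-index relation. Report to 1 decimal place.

P = 17952.6 kW

Bond: W = 10·Wi·(1/√P80 − 1/√F80)
W = 10·17.8·(1/√201 − 1/√20797) = 10·17.8·(0.063600) = 11.3209 kWh/t
Power = W × throughput = 11.3209 kWh/t × 1585.8 t/h = 17952.6 kW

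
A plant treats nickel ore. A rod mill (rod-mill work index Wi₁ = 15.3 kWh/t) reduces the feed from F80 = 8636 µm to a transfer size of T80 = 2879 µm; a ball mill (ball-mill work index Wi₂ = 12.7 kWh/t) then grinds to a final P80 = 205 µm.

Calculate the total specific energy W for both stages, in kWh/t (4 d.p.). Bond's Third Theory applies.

W = 10·Wi·[P80^(−½) − F80^(−½)]
Stage 1 (8636→2879 µm, Wi₁=15.3): W₁ = 10·15.3·(0.018637 − 0.010761) = 1.2051 kWh/t
Stage 2 (2879→205 µm, Wi₂=12.7): W₂ = 10·12.7·(0.069843 − 0.018637) = 6.5031 kWh/t
W = W₁ + W₂ = 1.2051 + 6.5031 = 7.7082 kWh/t

W = 7.7082 kWh/t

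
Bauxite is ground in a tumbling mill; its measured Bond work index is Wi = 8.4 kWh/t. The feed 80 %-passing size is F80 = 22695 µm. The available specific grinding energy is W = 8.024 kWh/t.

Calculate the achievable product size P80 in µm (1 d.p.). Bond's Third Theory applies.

P80 = 95.8 µm

Bond:  W = 10 Wi (1/√P − 1/√F)
P80^-0.5 = F80^-0.5 + W/(10 Wi)
  = 8.0240/(10·8.4) + 1/√22695 = 0.095524 + 0.006638 = 0.102162
P80 = (1/0.102162)² = 9.7884² = 95.81 µm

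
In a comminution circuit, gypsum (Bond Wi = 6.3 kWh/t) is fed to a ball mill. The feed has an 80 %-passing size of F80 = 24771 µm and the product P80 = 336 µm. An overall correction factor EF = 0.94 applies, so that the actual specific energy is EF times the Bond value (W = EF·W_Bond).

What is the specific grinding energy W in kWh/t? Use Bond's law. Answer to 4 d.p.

W = 10 Wi (P80^-0.5 − F80^-0.5)
1/√336 = 0.054554;  1/√24771 = 0.006354
W = 10·6.3·(0.054554 − 0.006354) = 3.0366 kWh/t
Corrected W = EF·W_Bond = 0.94·3.0366 = 2.8544 kWh/t

W = 2.8544 kWh/t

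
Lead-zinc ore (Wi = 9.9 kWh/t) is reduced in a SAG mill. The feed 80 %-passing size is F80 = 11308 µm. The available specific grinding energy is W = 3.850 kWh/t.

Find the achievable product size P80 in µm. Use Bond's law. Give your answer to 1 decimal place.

W = 10·Wi·[P80^(−½) − F80^(−½)]
1/√P80 = 1/√F80 + W/(10·Wi)
  = 3.8500/(10·9.9) + 1/√11308 = 0.038889 + 0.009404 = 0.048293
P80 = (1/0.048293)² = 20.7070² = 428.78 µm

P80 = 428.8 µm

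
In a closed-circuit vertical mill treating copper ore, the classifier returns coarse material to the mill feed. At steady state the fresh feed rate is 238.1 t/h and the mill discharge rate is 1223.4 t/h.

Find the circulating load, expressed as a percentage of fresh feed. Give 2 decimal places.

M = F + R at steady state, so:
R = M − F = 1223.4 − 238.1 = 985.3 t/h
CL = 100·R/F = 100·985.3/238.1 = 413.82 %

CL = 413.82 %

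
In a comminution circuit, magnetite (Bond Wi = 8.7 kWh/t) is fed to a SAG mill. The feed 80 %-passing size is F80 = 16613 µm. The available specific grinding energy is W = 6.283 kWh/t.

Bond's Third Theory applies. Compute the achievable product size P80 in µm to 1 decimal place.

P80 = 156.3 µm

W = 10 Wi / √P80 − 10 Wi / √F80
P80^-0.5 = F80^-0.5 + W/(10 Wi)
  = 6.2830/(10·8.7) + 1/√16613 = 0.072218 + 0.007758 = 0.079977
P80 = (1/0.079977)² = 12.5036² = 156.34 µm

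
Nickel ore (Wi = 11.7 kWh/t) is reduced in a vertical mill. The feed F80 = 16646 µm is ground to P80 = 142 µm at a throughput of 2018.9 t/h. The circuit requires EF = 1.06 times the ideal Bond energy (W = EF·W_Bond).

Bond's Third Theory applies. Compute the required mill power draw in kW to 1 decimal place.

P = 19071.1 kW

W = 10 Wi (P80^-0.5 − F80^-0.5)
W = 10·11.7·(1/√142 − 1/√16646) = 10·11.7·(0.076167) = 8.9116 kWh/t
With EF = 1.06: W = 8.9116·1.06 = 9.4463 kWh/t
P = W·T = 9.4463·2018.9 = 19071.1 kW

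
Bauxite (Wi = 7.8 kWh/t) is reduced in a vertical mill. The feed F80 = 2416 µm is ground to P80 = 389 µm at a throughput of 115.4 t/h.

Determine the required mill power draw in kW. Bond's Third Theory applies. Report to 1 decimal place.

W = 10·Wi·[P80^(−½) − F80^(−½)]
W = 10·7.8·(1/√389 − 1/√2416) = 10·7.8·(0.030357) = 2.3679 kWh/t
Mill draw = 2.3679 × 115.4 = 273.3 kW

P = 273.3 kW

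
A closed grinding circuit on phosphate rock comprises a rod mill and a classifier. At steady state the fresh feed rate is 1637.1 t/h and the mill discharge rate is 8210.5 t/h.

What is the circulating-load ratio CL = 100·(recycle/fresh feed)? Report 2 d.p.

CL = 401.53 %

M = F + R at steady state, so:
R = M − F = 8210.5 − 1637.1 = 6573.4 t/h
CL = 100·R/F = 100·6573.4/1637.1 = 401.53 %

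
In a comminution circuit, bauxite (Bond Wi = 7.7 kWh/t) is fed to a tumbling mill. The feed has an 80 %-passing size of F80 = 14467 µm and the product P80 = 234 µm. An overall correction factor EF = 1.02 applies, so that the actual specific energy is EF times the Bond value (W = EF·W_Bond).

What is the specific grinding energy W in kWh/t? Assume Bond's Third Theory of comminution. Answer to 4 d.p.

W = 4.4813 kWh/t

W = 10·Wi·(P80^(-½) − F80^(-½))
1/√234 = 0.065372;  1/√14467 = 0.008314
W = 10·7.7·(0.065372 − 0.008314) = 4.3935 kWh/t
Corrected W = EF·W_Bond = 1.02·4.3935 = 4.4813 kWh/t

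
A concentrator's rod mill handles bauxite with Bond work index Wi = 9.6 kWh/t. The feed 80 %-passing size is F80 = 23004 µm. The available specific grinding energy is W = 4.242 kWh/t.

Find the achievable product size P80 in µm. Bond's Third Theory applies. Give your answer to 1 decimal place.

P80 = 387.8 µm

Bond:  W = 10 Wi (1/√P − 1/√F)
⇒ 1/√P80 = W/(10·Wi) + 1/√F80
  = 4.2420/(10·9.6) + 1/√23004 = 0.044187 + 0.006593 = 0.050781
P80 = (1/0.050781)² = 19.6925² = 387.79 µm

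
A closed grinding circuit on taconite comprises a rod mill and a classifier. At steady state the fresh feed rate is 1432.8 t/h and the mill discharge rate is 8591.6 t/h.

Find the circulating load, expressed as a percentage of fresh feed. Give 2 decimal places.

CL = 499.64 %

Steady state: M = F + R.
R = M − F = 8591.6 − 1432.8 = 7158.8 t/h
CL = 100·R/F = 100·7158.8/1432.8 = 499.64 %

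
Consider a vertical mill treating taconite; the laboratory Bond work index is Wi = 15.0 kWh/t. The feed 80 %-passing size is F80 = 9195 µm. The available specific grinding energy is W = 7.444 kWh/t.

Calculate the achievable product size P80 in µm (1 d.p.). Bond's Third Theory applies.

P80 = 277.3 µm

W = 10·Wi·(P80^(-½) − F80^(-½))
⇒ 1/√P80 = W/(10·Wi) + 1/√F80
  = 7.4440/(10·15.0) + 1/√9195 = 0.049627 + 0.010429 = 0.060055
P80 = (1/0.060055)² = 16.6513² = 277.27 µm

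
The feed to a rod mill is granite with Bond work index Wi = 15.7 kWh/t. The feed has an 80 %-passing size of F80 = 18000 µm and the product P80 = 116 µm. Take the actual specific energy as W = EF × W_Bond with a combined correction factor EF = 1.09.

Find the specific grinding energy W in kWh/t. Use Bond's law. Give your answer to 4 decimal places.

W = 10 Wi (1/√P80 − 1/√F80)  [Bond]
1/√116 = 0.092848;  1/√18000 = 0.007454
W = 10·15.7·(0.092848 − 0.007454) = 13.4069 kWh/t
Corrected W = EF·W_Bond = 1.09·13.4069 = 14.6135 kWh/t

W = 14.6135 kWh/t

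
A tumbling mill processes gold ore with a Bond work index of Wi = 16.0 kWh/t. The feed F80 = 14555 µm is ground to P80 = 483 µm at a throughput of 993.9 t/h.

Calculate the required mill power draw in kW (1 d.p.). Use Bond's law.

W = 10·Wi·(P80^(-½) − F80^(-½))
W = 10·16.0·(1/√483 − 1/√14555) = 10·16.0·(0.037213) = 5.9540 kWh/t
P_mill = W·ṁ = 5.9540·993.9 = 5917.7 kW

P = 5917.7 kW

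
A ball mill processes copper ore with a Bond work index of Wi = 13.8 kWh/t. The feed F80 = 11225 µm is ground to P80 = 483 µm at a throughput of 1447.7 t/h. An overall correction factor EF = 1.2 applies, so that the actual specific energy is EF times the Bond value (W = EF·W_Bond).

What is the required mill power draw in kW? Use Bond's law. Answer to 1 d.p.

W = 10·Wi·[P80^(−½) − F80^(−½)]
W = 10·13.8·(1/√483 − 1/√11225) = 10·13.8·(0.036063) = 4.9767 kWh/t
Corrected W = EF·W_Bond = 1.2·4.9767 = 5.9720 kWh/t
P = W·T = 5.9720·1447.7 = 8645.7 kW

P = 8645.7 kW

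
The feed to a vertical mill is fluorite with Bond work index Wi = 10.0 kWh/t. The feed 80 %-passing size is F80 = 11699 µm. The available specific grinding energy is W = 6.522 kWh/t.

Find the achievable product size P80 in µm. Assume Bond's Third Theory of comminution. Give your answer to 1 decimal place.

Bond: W = 10·Wi·(1/√P80 − 1/√F80)
⇒ 1/√P80 = W/(10 Wi) + 1/√F80
  = 6.5220/(10·10.0) + 1/√11699 = 0.065220 + 0.009245 = 0.074465
P80 = (1/0.074465)² = 13.4291² = 180.34 µm

P80 = 180.3 µm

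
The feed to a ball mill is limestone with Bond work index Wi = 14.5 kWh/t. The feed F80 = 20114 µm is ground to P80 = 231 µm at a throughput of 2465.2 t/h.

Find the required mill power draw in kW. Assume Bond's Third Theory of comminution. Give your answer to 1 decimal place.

P = 20998.3 kW

W = 10·Wi·(P80^(-½) − F80^(-½))
W = 10·14.5·(1/√231 − 1/√20114) = 10·14.5·(0.058744) = 8.5179 kWh/t
Mill draw = 8.5179 × 2465.2 = 20998.3 kW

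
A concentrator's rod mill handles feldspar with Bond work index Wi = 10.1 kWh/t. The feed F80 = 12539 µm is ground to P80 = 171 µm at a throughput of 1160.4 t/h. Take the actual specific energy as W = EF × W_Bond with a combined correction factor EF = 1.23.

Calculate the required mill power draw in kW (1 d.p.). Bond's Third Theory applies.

P = 9736.6 kW

Bond:  W = 10 Wi (1/√P − 1/√F)
W = 10·10.1·(1/√171 − 1/√12539) = 10·10.1·(0.067542) = 6.8217 kWh/t
Corrected W = EF·W_Bond = 1.23·6.8217 = 8.3907 kWh/t
Mill draw = 8.3907 × 1160.4 = 9736.6 kW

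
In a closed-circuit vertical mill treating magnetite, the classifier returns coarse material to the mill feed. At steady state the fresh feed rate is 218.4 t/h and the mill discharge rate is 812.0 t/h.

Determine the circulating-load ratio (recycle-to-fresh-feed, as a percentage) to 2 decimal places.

CL = 271.79 %

Steady state: M = F + R.
R = M − F = 812.0 − 218.4 = 593.6 t/h
CL = 100·R/F = 100·593.6/218.4 = 271.79 %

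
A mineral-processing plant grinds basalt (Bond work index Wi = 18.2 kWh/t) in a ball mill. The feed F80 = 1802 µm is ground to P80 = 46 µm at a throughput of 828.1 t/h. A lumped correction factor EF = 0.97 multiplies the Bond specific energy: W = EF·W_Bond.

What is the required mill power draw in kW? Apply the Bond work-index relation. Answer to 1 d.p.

W = 10 Wi / √P80 − 10 Wi / √F80
W = 10·18.2·(1/√46 − 1/√1802) = 10·18.2·(0.123885) = 22.5470 kWh/t
Corrected W = EF·W_Bond = 0.97·22.5470 = 21.8706 kWh/t
Mill draw = 21.8706 × 828.1 = 18111.1 kW

P = 18111.1 kW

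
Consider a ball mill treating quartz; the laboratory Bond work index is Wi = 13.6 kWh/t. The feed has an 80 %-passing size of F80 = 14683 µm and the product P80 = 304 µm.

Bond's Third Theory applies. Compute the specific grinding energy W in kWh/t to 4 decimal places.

W = 6.6778 kWh/t

Bond:  W = 10 Wi (1/√P − 1/√F)
1/√304 = 0.057354;  1/√14683 = 0.008253
W = 10·13.6·(0.057354 − 0.008253) = 6.6778 kWh/t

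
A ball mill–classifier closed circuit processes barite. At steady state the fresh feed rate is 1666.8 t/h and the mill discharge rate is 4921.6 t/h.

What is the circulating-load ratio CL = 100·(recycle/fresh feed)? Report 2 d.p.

Discharge = new feed + return, hence
R = M − F = 4921.6 − 1666.8 = 3254.8 t/h
CL = 100·R/F = 100·3254.8/1666.8 = 195.27 %

CL = 195.27 %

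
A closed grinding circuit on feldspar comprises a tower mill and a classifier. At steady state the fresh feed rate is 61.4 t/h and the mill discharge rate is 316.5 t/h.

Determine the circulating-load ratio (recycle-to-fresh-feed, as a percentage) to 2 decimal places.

M = F + R at steady state, so:
R = M − F = 316.5 − 61.4 = 255.1 t/h
CL = 100·R/F = 100·255.1/61.4 = 415.47 %

CL = 415.47 %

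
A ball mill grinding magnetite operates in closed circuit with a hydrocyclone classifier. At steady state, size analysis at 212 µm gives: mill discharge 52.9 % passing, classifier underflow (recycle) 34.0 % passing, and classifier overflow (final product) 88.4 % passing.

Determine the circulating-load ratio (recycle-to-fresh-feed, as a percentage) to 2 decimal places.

Classifier node, passing 212 µm:
Fd + Rd = Ru + Fo ⇒ R/F = (o−d)/(d−u)
r = (88.4 − 52.9)/(52.9 − 34.0) = 35.5/18.9 = 1.8783
CL = 100·r = 187.83 %

CL = 187.83 %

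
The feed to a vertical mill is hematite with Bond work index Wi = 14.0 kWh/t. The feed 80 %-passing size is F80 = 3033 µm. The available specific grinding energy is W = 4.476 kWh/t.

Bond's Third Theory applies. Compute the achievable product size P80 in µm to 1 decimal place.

Bond:  W = 10 Wi (1/√P − 1/√F)
P80^-0.5 = F80^-0.5 + W/(10 Wi)
  = 4.4760/(10·14.0) + 1/√3033 = 0.031971 + 0.018158 = 0.050129
P80 = (1/0.050129)² = 19.9484² = 397.94 µm

P80 = 397.9 µm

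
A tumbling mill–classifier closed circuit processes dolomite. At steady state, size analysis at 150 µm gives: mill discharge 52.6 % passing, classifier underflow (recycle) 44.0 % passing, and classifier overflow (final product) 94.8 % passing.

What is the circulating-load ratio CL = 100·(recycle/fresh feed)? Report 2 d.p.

Two-product formula at 150 µm:
d + r·d = r·u + o → r(d−u) = o−d
r = (94.8 − 52.6)/(52.6 − 44.0) = 42.2/8.6 = 4.9070
CL = 100·r = 490.70 %

CL = 490.70 %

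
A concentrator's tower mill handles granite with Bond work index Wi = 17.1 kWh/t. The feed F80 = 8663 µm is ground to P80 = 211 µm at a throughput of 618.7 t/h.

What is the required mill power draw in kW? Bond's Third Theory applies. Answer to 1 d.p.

P = 6146.7 kW

W_Bond = 10·Wi·(1/√P₈₀ − 1/√F₈₀)
W = 10·17.1·(1/√211 − 1/√8663) = 10·17.1·(0.058099) = 9.9349 kWh/t
P_mill = W·ṁ = 9.9349·618.7 = 6146.7 kW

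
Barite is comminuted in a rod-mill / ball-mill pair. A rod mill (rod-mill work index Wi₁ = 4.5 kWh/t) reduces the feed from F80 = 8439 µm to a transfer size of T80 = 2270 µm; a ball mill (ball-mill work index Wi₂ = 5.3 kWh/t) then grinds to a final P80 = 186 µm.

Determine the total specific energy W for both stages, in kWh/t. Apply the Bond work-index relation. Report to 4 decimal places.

Bond:  W = 10 Wi (1/√P − 1/√F)
Stage 1 (8439→2270 µm, Wi₁=4.5): W₁ = 10·4.5·(0.020989 − 0.010886) = 0.4546 kWh/t
Stage 2 (2270→186 µm, Wi₂=5.3): W₂ = 10·5.3·(0.073324 − 0.020989) = 2.7737 kWh/t
W = W₁ + W₂ = 0.4546 + 2.7737 = 3.2284 kWh/t

W = 3.2284 kWh/t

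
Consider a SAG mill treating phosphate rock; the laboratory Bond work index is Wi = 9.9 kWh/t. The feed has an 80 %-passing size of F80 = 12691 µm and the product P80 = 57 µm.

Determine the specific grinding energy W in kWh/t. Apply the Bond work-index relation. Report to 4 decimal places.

W_Bond = 10·Wi·(1/√P₈₀ − 1/√F₈₀)
1/√57 = 0.132453;  1/√12691 = 0.008877
W = 10·9.9·(0.132453 − 0.008877) = 12.2341 kWh/t

W = 12.2341 kWh/t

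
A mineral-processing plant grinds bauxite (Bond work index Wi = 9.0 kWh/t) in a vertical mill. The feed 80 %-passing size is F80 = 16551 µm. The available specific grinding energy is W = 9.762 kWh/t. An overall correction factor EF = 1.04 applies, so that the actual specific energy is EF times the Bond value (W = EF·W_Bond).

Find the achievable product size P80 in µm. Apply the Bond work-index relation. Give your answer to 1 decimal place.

W = 10 Wi / √P80 − 10 Wi / √F80
W_Bond = W / EF = 9.762 / 1.04 = 9.3865 kWh/t
⇒ 1/√P80 = W_Bond/(10 Wi) + 1/√F80
  = 9.3865/(10·9.0) + 1/√16551 = 0.104295 + 0.007773 = 0.112068
P80 = (1/0.112068)² = 8.9232² = 79.62 µm

P80 = 79.6 µm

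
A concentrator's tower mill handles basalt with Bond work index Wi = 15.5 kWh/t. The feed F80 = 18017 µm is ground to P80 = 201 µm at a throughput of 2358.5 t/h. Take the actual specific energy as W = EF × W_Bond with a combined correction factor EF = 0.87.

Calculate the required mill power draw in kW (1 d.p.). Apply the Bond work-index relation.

P = 20063.6 kW

W = 10·Wi·[P80^(−½) − F80^(−½)]
W = 10·15.5·(1/√201 − 1/√18017) = 10·15.5·(0.063085) = 9.7781 kWh/t
Corrected W = EF·W_Bond = 0.87·9.7781 = 8.5069 kWh/t
P_mill = W·ṁ = 8.5069·2358.5 = 20063.6 kW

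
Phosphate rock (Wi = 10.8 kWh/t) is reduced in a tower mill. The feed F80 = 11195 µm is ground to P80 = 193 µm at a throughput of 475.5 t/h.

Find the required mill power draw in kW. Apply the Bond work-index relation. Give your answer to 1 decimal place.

W = 10·Wi·(P80^(-½) − F80^(-½))
W = 10·10.8·(1/√193 − 1/√11195) = 10·10.8·(0.062530) = 6.7533 kWh/t
Mill draw = 6.7533 × 475.5 = 3211.2 kW

P = 3211.2 kW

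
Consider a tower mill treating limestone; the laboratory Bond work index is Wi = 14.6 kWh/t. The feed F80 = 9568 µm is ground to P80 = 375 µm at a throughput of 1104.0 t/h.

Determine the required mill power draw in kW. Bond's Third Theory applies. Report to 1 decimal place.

W_Bond = 10·Wi·(1/√P₈₀ − 1/√F₈₀)
W = 10·14.6·(1/√375 − 1/√9568) = 10·14.6·(0.041417) = 6.0468 kWh/t
Power = W × throughput = 6.0468 kWh/t × 1104.0 t/h = 6675.7 kW

P = 6675.7 kW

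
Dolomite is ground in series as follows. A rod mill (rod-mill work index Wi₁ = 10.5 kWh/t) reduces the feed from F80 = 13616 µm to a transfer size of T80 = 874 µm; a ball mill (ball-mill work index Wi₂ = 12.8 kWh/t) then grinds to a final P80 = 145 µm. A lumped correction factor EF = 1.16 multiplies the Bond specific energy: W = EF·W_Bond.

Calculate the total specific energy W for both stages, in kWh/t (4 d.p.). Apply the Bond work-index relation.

Bond:  W = 10 Wi (1/√P − 1/√F)
Stage 1 (13616→874 µm, Wi₁=10.5): W₁ = 10·10.5·(0.033826 − 0.008570) = 2.6518 kWh/t
Stage 2 (874→145 µm, Wi₂=12.8): W₂ = 10·12.8·(0.083045 − 0.033826) = 6.3002 kWh/t
W = W₁ + W₂ = 2.6518 + 6.3002 = 8.9520 kWh/t
Corrected W = EF·W_Bond = 1.16·8.9520 = 10.3843 kWh/t

W = 10.3843 kWh/t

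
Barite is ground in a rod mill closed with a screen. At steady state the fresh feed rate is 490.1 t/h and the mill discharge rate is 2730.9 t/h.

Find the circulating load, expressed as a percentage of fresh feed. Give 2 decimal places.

CL = 457.21 %

Steady state: M = F + R.
R = M − F = 2730.9 − 490.1 = 2240.8 t/h
CL = 100·R/F = 100·2240.8/490.1 = 457.21 %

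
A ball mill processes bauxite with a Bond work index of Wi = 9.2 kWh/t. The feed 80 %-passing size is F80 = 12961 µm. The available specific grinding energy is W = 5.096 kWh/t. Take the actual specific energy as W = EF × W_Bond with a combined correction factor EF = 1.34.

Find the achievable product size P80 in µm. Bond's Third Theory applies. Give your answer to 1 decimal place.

W = 10 Wi (1/√P80 − 1/√F80)  [Bond]
W_Bond = W / EF = 5.096 / 1.34 = 3.8030 kWh/t
⇒ 1/√P80 = W_Bond/(10·Wi) + 1/√F80
  = 3.8030/(10·9.2) + 1/√12961 = 0.041337 + 0.008784 = 0.050121
P80 = (1/0.050121)² = 19.9519² = 398.08 µm

P80 = 398.1 µm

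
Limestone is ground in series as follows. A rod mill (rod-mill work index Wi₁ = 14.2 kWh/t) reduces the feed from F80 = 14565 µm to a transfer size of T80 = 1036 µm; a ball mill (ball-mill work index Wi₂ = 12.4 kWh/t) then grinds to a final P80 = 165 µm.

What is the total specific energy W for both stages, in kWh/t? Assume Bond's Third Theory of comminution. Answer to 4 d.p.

W = 9.0360 kWh/t

Bond:  W = 10 Wi (1/√P − 1/√F)
Stage 1 (14565→1036 µm, Wi₁=14.2): W₁ = 10·14.2·(0.031068 − 0.008286) = 3.2351 kWh/t
Stage 2 (1036→165 µm, Wi₂=12.4): W₂ = 10·12.4·(0.077850 − 0.031068) = 5.8009 kWh/t
W = W₁ + W₂ = 3.2351 + 5.8009 = 9.0360 kWh/t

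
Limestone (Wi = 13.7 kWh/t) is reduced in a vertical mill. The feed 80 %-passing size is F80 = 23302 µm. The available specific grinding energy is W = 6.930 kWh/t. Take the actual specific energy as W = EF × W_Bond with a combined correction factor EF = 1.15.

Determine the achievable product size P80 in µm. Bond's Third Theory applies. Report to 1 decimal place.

P80 = 391.5 µm

W = 10 Wi / √P80 − 10 Wi / √F80
W_Bond = W / EF = 6.930 / 1.15 = 6.0261 kWh/t
P80^(−½) = W_Bond/(10 Wi) + F80^(−½)
  = 6.0261/(10·13.7) + 1/√23302 = 0.043986 + 0.006551 = 0.050537
P80 = (1/0.050537)² = 19.7875² = 391.54 µm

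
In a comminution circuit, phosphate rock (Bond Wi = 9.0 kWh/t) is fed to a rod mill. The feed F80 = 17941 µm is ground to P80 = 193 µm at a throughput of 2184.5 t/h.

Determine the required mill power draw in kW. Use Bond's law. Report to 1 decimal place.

W = 10 Wi (P80^-0.5 − F80^-0.5)
W = 10·9.0·(1/√193 − 1/√17941) = 10·9.0·(0.064516) = 5.8064 kWh/t
P_mill = W·ṁ = 5.8064·2184.5 = 12684.1 kW

P = 12684.1 kW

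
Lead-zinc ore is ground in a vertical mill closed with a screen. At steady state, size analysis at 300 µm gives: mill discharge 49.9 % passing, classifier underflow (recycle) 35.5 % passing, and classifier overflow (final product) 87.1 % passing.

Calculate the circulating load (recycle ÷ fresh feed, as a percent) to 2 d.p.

Mass balance on the −300 µm fraction:
(1+r)d = ru + o → r = (o−d)/(d−u)
r = (87.1 − 49.9)/(49.9 − 35.5) = 37.2/14.4 = 2.5833
CL = 100·r = 258.33 %

CL = 258.33 %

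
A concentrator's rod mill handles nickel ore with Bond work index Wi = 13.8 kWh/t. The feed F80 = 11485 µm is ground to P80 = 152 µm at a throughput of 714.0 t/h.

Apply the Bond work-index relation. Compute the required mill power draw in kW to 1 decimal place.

P = 7072.6 kW

Bond: W = 10·Wi·(1/√P80 − 1/√F80)
W = 10·13.8·(1/√152 − 1/√11485) = 10·13.8·(0.071780) = 9.9056 kWh/t
Mill draw = 9.9056 × 714.0 = 7072.6 kW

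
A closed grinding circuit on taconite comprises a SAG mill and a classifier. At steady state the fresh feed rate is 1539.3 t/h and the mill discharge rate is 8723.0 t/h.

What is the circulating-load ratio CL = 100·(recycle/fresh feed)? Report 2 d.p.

Mill node: discharge = fresh + recycle.
R = M − F = 8723.0 − 1539.3 = 7183.7 t/h
CL = 100·R/F = 100·7183.7/1539.3 = 466.69 %

CL = 466.69 %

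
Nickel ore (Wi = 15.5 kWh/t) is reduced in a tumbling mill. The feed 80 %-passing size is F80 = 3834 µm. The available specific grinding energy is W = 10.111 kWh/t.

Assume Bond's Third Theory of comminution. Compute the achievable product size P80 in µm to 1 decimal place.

Bond:  W = 10 Wi (1/√P − 1/√F)
⇒ 1/√P80 = W/(10·Wi) + 1/√F80
  = 10.1110/(10·15.5) + 1/√3834 = 0.065232 + 0.016150 = 0.081382
P80 = (1/0.081382)² = 12.2877² = 150.99 µm

P80 = 151.0 µm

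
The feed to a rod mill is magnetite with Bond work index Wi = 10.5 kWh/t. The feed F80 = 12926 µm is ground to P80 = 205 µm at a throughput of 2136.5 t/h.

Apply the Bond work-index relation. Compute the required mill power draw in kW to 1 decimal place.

P = 13694.9 kW

W = 10·Wi·[P80^(−½) − F80^(−½)]
W = 10·10.5·(1/√205 − 1/√12926) = 10·10.5·(0.061047) = 6.4100 kWh/t
Power = W × throughput = 6.4100 kWh/t × 2136.5 t/h = 13694.9 kW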